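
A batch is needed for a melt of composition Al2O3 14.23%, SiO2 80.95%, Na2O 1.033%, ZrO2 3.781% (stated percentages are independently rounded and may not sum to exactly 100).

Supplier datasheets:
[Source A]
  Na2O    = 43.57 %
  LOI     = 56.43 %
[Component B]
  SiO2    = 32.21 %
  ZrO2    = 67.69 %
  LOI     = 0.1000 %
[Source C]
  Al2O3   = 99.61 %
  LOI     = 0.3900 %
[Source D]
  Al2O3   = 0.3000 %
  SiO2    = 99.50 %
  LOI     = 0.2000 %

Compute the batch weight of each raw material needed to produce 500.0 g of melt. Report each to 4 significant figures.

Batch per 500.0 g melt:
  Source A: 11.85 g
  Component B: 27.93 g
  Source C: 70.23 g
  Source D: 397.7 g
Total batch = 507.7 g; LOI loss = 7.784 g; yield = 98.47%

All internal work carries exact precision in all steps; mid-chain values are shown rounded to four significant figures alongside each step; each reported result is rounded a single time — all derived quantities are re-derived in full float precision (LOI, totals, the yield, glass mass, the four compositions) from the weighed amounts per 500.0 g of glass as quoted within the question or the answer.
Oxide mass targets, per 500.0 g melt:
  Al2O3: 14.23% × 500.0 = 71.15 g
  SiO2: 80.95% × 500.0 = 404.8 g
  Na2O: 1.033% × 500.0 = 5.165 g
  ZrO2: 3.781% × 500.0 = 18.90 g
Checking each oxide sum applying the batch weights above, for the quoted basis mass (summed amounts equal target values within answer rounding):
  Al2O3: 70.23·0.9961 + 397.7·0.003000 = 71.15 g (target 71.15 g)
  SiO2: 27.93·0.3221 + 397.7·0.9950 = 404.7 g (target 404.8 g)
  Na2O: 11.85·0.4357 = 5.163 g (target 5.165 g)
  ZrO2: 27.93·0.6769 = 18.91 g (target 18.90 g)
Glass-mass closure: batch Σ − ignition loss = 499.9 g (the Σ of target masses is 500.0 g; the stated basis being 500.0 g — rounding explains the deltas).
Summing the batch: Σ batch = 507.7 g; ignition loss, Σ(batch × LOI) = 7.784 g; glass ÷ batch gives a yield of 98.47%.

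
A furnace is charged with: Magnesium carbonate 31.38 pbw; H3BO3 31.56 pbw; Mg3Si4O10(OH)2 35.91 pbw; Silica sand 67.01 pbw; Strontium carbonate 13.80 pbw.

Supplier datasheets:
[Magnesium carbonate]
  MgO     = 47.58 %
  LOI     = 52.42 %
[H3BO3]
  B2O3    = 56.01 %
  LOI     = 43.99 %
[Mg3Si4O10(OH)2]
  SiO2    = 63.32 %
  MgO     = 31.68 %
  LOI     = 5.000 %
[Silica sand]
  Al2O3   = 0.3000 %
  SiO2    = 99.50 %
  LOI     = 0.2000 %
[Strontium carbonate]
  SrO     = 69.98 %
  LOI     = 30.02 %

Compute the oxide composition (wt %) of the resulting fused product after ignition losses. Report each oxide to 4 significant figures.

Glass mass = 143.3 pbw (batch 179.7 − LOI 36.40).
Composition: Al2O3 0.1403%, B2O3 12.34%, SiO2 62.42%, SrO 6.741%, MgO 18.36%

The working math carries full precision end to end. Values along the way appear rounded to 4 significant digits on the page — every reported figure takes a single rounding; the derived quantities, which include the yield, the totals, five oxide percentages, LOI, glass mass, are rebuilt in full precision, precisely as stated by the question or the answer, starting from the weights per 143.3 pbw of glass.
Oxide masses out of the charge:
  Al2O3: 67.01·0.003000 = 0.2010 pbw
  B2O3: 31.56·0.5601 = 17.68 pbw
  SiO2: 35.91·0.6332 + 67.01·0.9950 = 89.41 pbw
  SrO: 13.80·0.6998 = 9.657 pbw
  MgO: 31.38·0.4758 + 35.91·0.3168 = 26.31 pbw
LOI: 31.38·0.5242 + 31.56·0.4399 + 35.91·0.05000 + 67.01·0.002000 + 13.80·0.3002 = 36.40 pbw
The glass mass, total less LOI, = 179.7 − 36.40 = 143.3 pbw (equal to the oxide-mass sum)
oxide / glass × 100 gives the wt %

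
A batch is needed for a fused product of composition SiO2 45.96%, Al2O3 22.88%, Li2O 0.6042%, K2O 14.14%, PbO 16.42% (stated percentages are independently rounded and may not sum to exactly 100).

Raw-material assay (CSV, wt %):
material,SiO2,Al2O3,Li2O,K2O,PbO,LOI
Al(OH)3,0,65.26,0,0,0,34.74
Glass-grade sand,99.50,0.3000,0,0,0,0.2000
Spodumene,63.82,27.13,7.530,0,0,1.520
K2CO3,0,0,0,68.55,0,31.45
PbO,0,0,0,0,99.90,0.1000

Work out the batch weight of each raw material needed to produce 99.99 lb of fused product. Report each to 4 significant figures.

In-progress results are displayed (rounded to 4 significant figures) within the worked lines — the whole derivation holds full precision end to end. Exactly one rounding is applied to each reported result. Derived quantities (yield, the five compositions, LOI, the totals, glass mass) are computed at full float precision from the batch weights for 99.99 lb of glass exactly as shown in problem or answer.
Oxide mass targets, per 99.99 lb fused product:
  SiO2: 45.96% × 99.99 = 45.96 lb
  Al2O3: 22.88% × 99.99 = 22.88 lb
  Li2O: 0.6042% × 99.99 = 0.6041 lb
  K2O: 14.14% × 99.99 = 14.14 lb
  PbO: 16.42% × 99.99 = 16.42 lb
Balance tally, oxide-wise, applying the batch weights above, on the stated basis (every target is met by its sum net of answer rounding effects):
  SiO2: 41.04·0.9950 + 8.023·0.6382 = 45.96 lb (target 45.96 lb)
  Al2O3: 31.53·0.6526 + 41.04·0.003000 + 8.023·0.2713 = 22.88 lb (target 22.88 lb)
  Li2O: 8.023·0.07530 = 0.6041 lb (target 0.6041 lb)
  K2O: 20.63·0.6855 = 14.14 lb (target 14.14 lb)
  PbO: 16.43·0.9990 = 16.41 lb (target 16.42 lb)
Glass-mass bookkeeping: batch total minus LOI = 99.99 lb (oxide target masses add up to 99.99 lb; against the stated basis, 99.99 lb — a pure rounding effect).
Batch total: Σ batch = 117.7 lb; Σ batch·LOI gives LOI loss = 17.66 lb; yield: glass divided by total = 84.99%.

Batch per 99.99 lb fused product:
  Al(OH)3: 31.53 lb
  Glass-grade sand: 41.04 lb
  Spodumene: 8.023 lb
  K2CO3: 20.63 lb
  PbO: 16.43 lb
Total batch = 117.7 lb; LOI loss = 17.66 lb; yield = 84.99%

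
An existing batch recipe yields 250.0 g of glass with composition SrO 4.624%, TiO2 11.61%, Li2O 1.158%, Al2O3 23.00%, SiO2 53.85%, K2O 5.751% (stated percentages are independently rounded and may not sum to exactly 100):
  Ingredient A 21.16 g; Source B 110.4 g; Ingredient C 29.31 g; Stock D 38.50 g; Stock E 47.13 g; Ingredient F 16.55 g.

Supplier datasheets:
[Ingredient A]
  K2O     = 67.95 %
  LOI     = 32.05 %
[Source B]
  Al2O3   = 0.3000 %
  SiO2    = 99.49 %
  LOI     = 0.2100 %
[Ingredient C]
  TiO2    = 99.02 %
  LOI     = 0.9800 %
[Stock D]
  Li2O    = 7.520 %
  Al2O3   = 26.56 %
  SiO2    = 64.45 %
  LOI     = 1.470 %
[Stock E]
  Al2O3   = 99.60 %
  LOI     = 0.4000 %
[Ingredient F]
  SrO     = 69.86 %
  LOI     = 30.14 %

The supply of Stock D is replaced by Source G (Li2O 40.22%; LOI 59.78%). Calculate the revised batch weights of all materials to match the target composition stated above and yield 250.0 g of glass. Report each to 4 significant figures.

Revised batch per 250.0 g glass:
  Ingredient A: 21.16 g
  Source B: 135.3 g
  Ingredient C: 29.31 g
  Source G: 7.198 g
  Stock E: 57.32 g
  Ingredient F: 16.55 g
Total batch = 266.8 g; LOI loss = 16.87 g

Working values are shown rounded off to 4 significant digits on the page. The working math holds full float precision from first step to last; exactly one rounding goes into every reported figure; all derived quantities (totals, net glass mass, yield, ignition loss, the six compositions) are re-derived at full precision from the weighed amounts on 250.0 g of glass exactly as shown in either problem or answer.
Target masses of each oxide per 250.0 g glass:
  SrO: 4.624% × 250.0 = 11.56 g
  TiO2: 11.61% × 250.0 = 29.02 g
  Li2O: 1.158% × 250.0 = 2.895 g
  Al2O3: 23.00% × 250.0 = 57.50 g
  SiO2: 53.85% × 250.0 = 134.6 g
  K2O: 5.751% × 250.0 = 14.38 g
Per-oxide balance check applying the batch weights above, on the stated basis (target by target, the sums agree inside rounding margins):
  SrO: 16.55·0.6986 = 11.56 g (target 11.56 g)
  TiO2: 29.31·0.9902 = 29.02 g (target 29.02 g)
  Li2O: 7.198·0.4022 = 2.895 g (target 2.895 g)
  Al2O3: 135.3·0.003000 + 57.32·0.9960 = 57.50 g (target 57.50 g)
  SiO2: 135.3·0.9949 = 134.6 g (target 134.6 g)
  K2O: 21.16·0.6795 = 14.38 g (target 14.38 g)
Glass mass check: net batch after ignition = 250.0 g (per-oxide target masses sum to 250.0 g; the stated basis being 250.0 g — any gap is answer rounding).
Whole-batch sum: Σ batch = 266.8 g; Σ batch·LOI gives LOI loss = 16.87 g; glass ÷ batch gives a yield of 93.68%.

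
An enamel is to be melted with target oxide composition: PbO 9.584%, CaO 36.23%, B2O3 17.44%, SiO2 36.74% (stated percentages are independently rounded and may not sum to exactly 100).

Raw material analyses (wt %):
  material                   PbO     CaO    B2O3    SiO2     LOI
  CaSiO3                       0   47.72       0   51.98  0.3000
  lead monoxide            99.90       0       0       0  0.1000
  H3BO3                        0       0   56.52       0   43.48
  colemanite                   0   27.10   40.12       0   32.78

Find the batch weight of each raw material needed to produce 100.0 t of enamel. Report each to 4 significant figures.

Batch per 100.0 t enamel:
  CaSiO3: 70.68 t
  lead monoxide: 9.594 t
  H3BO3: 24.31 t
  colemanite: 9.229 t
Total batch = 113.8 t; LOI loss = 13.82 t; yield = 87.86%

Values along the way are printed (rounded to four significant figures) on the page — every computation runs at full float precision all the way through. A single rounding completes every reported number — the derived quantities, including the totals, the four compositions, net glass mass, yield, ignition loss, are re-derived using the weight values on 100.0 t of glass in full precision as given in question or answer.
Per-oxide target masses for 100.0 t enamel:
  PbO: 9.584% × 100.0 = 9.584 t
  CaO: 36.23% × 100.0 = 36.23 t
  B2O3: 17.44% × 100.0 = 17.44 t
  SiO2: 36.74% × 100.0 = 36.74 t
Oxide-by-oxide audit with the batch weights as given, against the basis in use (sum by sum, the targets are met exact up to rounding of places):
  PbO: 9.594·0.9990 = 9.584 t (target 9.584 t)
  CaO: 70.68·0.4772 + 9.229·0.2710 = 36.23 t (target 36.23 t)
  B2O3: 24.31·0.5652 + 9.229·0.4012 = 17.44 t (target 17.44 t)
  SiO2: 70.68·0.5198 = 36.74 t (target 36.74 t)
Auditing the glass mass value: net batch after ignition = 100.0 t (summing oxide targets gives 99.99 t; the stated basis being 100.0 t — a pure rounding effect).
Adding the batch up: Σ batch = 113.8 t; ignition loss, Σ(batch × LOI) = 13.82 t; yield = glass ÷ total batch = 87.86%.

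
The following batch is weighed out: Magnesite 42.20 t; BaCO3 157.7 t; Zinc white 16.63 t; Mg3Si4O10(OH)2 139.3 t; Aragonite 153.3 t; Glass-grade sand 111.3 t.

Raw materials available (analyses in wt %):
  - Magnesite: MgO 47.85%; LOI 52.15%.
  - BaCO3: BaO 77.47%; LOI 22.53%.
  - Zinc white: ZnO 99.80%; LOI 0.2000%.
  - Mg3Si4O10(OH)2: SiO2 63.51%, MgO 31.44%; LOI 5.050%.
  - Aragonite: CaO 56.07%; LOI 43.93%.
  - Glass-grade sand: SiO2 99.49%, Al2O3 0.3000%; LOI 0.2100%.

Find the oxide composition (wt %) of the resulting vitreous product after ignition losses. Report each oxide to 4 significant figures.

Working values are printed (rounded to four significant digits) within the worked lines. All arithmetic runs at full float precision all the way through — every reported value is rounded a single time; all derived quantities, which include LOI, the yield, totals, the six compositions, glass mass, are carried at exact precision, as given in the problem or the answer, starting from the weights at 488.2 t of glass.
Mass of each oxide from the mix:
  ZnO: 16.63·0.9980 = 16.60 t
  SiO2: 139.3·0.6351 + 111.3·0.9949 = 199.2 t
  BaO: 157.7·0.7747 = 122.2 t
  MgO: 42.20·0.4785 + 139.3·0.3144 = 63.99 t
  Al2O3: 111.3·0.003000 = 0.3339 t
  CaO: 153.3·0.5607 = 85.96 t
LOI: 42.20·0.5215 + 157.7·0.2253 + 16.63·0.002000 + 139.3·0.05050 + 153.3·0.4393 + 111.3·0.002100 = 132.2 t
Net of LOI, the glass mass = 620.4 − 132.2 = 488.2 t (= Σ oxide masses)
oxide / glass × 100 gives the wt %

Glass mass = 488.2 t (batch 620.4 − LOI 132.2).
Composition: ZnO 3.399%, SiO2 40.80%, BaO 25.02%, MgO 13.11%, Al2O3 0.06839%, CaO 17.60%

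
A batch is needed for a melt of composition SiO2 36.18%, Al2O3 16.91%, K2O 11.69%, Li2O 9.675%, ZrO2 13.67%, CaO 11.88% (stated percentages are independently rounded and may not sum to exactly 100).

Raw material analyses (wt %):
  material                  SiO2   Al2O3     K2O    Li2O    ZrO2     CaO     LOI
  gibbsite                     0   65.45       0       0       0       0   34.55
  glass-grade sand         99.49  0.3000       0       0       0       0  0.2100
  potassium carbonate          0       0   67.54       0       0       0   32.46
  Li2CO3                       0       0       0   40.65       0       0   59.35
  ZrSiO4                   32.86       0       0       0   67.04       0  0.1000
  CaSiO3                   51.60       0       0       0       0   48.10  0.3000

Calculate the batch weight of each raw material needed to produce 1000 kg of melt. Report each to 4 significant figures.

Batch per 1000 kg melt:
  gibbsite: 257.6 kg
  glass-grade sand: 168.2 kg
  potassium carbonate: 173.1 kg
  Li2CO3: 238.0 kg
  ZrSiO4: 203.9 kg
  CaSiO3: 247.0 kg
Total batch = 1288 kg; LOI loss = 287.7 kg; yield = 77.66%

Mid-chain values are shown with 4-significant-digit rounding in the working — all internal work keeps exact precision all the way through; every reported number sees exactly one rounding — all derived quantities (ignition loss, yield, net glass mass, the totals, six oxide percentages) are rebuilt from the weighed amounts for 1000 kg of glass at full float precision exactly as printed in the problem or answer text.
Oxide mass targets, per 1000 kg melt:
  SiO2: 36.18% × 1000 = 361.8 kg
  Al2O3: 16.91% × 1000 = 169.1 kg
  K2O: 11.69% × 1000 = 116.9 kg
  Li2O: 9.675% × 1000 = 96.75 kg
  ZrO2: 13.67% × 1000 = 136.7 kg
  CaO: 11.88% × 1000 = 118.8 kg
A balance pass over the oxides, with the batch weights as given, relative to the basis at hand (delivered sums recover each target once rounding is allowed for):
  SiO2: 168.2·0.9949 + 203.9·0.3286 + 247.0·0.5160 = 361.8 kg (target 361.8 kg)
  Al2O3: 257.6·0.6545 + 168.2·0.003000 = 169.1 kg (target 169.1 kg)
  K2O: 173.1·0.6754 = 116.9 kg (target 116.9 kg)
  Li2O: 238.0·0.4065 = 96.75 kg (target 96.75 kg)
  ZrO2: 203.9·0.6704 = 136.7 kg (target 136.7 kg)
  CaO: 247.0·0.4810 = 118.8 kg (target 118.8 kg)
Glass mass check: Σ batch − LOI loss = 1000 kg (the Σ of target masses is 1000 kg; against the stated basis, 1000 kg — rounding explains the deltas).
Total batch = Σ batch = 1288 kg; Σ batch·LOI gives LOI loss = 287.7 kg; yield = glass ÷ total batch = 77.66%.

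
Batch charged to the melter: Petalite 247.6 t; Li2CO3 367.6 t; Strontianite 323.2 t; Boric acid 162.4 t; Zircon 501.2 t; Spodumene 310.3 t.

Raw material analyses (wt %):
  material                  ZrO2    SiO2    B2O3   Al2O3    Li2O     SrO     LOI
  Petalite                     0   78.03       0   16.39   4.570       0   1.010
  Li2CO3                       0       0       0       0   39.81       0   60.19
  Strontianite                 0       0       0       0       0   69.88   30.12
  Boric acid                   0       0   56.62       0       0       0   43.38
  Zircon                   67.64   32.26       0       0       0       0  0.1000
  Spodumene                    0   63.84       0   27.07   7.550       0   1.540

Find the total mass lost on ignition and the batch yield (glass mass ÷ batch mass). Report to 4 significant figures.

LOI loss = 396.8 t; glass = 1515 t; yield = 79.25%

Every computation carries full float precision at each step — values along the way are printed rounded to 4 significant figures at each printed step; exactly one rounding lands on each reported figure. All derived quantities are carried starting from the weights on 1515 t of glass at exact precision (yield, totals, the six compositions, net glass mass, LOI), as set out in problem or answer.
Material-by-material LOI:
  Petalite: 247.6 × 0.01010 = 2.501 t
  Li2CO3: 367.6 × 0.6019 = 221.3 t
  Strontianite: 323.2 × 0.3012 = 97.35 t
  Boric acid: 162.4 × 0.4338 = 70.45 t
  Zircon: 501.2 × 0.001000 = 0.5012 t
  Spodumene: 310.3 × 0.01540 = 4.779 t
Total LOI = 396.8 t
Glass = batch − LOI = 1912 − 396.8 = 1515 t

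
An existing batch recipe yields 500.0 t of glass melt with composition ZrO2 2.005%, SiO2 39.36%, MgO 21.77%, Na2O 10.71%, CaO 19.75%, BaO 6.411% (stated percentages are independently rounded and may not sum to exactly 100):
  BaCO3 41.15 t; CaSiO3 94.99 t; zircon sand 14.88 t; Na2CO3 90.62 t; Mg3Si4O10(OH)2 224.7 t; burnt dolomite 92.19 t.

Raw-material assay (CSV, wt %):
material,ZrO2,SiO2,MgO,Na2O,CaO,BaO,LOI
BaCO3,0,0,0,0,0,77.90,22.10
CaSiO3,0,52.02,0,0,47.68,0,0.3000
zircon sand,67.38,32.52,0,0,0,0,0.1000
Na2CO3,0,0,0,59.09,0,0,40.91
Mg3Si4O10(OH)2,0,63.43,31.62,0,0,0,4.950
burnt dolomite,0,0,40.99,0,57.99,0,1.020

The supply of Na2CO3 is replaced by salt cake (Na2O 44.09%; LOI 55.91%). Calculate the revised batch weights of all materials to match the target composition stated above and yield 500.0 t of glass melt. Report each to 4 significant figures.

Revised batch per 500.0 t glass melt:
  BaCO3: 41.15 t
  CaSiO3: 94.99 t
  zircon sand: 14.88 t
  salt cake: 121.5 t
  Mg3Si4O10(OH)2: 224.7 t
  burnt dolomite: 92.19 t
Total batch = 589.4 t; LOI loss = 89.39 t

Rounding to four significant digits extends to each intermediate as printed — all internal work holds full precision through the solve. Every reported number takes a single rounding — the derived quantities, which include ignition loss, net glass mass, the totals, yield, six oxide percentages, are carried in full float precision, exactly as shown in problem or answer, using the weight values for 500.0 t of glass.
Per-oxide target masses for 500.0 t glass melt:
  ZrO2: 2.005% × 500.0 = 10.02 t
  SiO2: 39.36% × 500.0 = 196.8 t
  MgO: 21.77% × 500.0 = 108.8 t
  Na2O: 10.71% × 500.0 = 53.55 t
  CaO: 19.75% × 500.0 = 98.75 t
  BaO: 6.411% × 500.0 = 32.06 t
Balance tally, oxide-wise, from the weights as reported, for the quoted basis mass (target by target, the sums agree modulo rounding of the values):
  ZrO2: 14.88·0.6738 = 10.03 t (target 10.02 t)
  SiO2: 94.99·0.5202 + 14.88·0.3252 + 224.7·0.6343 = 196.8 t (target 196.8 t)
  MgO: 224.7·0.3162 + 92.19·0.4099 = 108.8 t (target 108.8 t)
  Na2O: 121.5·0.4409 = 53.57 t (target 53.55 t)
  CaO: 94.99·0.4768 + 92.19·0.5799 = 98.75 t (target 98.75 t)
  BaO: 41.15·0.7790 = 32.06 t (target 32.06 t)
Mass balance on the glass: batch total minus LOI = 500.0 t (summing oxide targets gives 500.0 t; basis as stated: 500.0 t — differing by rounding only).
Batch grand total — Σ batch = 589.4 t; LOI loss = Σ batch·LOI = 89.39 t; the yield ratio, glass ÷ batch: 84.83%.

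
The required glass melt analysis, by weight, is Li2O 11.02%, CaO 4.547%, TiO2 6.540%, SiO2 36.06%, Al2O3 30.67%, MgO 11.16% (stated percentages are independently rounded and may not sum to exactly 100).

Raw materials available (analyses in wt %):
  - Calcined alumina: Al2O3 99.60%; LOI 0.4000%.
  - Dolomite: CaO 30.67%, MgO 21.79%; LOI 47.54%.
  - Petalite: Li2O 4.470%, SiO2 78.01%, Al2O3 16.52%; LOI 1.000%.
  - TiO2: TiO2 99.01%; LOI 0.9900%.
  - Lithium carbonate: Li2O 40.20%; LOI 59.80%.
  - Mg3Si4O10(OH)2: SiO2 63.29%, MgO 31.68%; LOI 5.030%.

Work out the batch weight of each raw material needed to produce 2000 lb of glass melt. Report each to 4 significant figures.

Intermediates are shown, rounded to four significant figures, at each printed step — every computation carries exact precision in every operation; a single rounding produces each reported figure — derived quantities, which include net glass mass, ignition loss, the totals, six oxide percentages, yield, are computed at full float precision, exactly as shown in either problem or answer, from the batch weights per 2000 lb of glass.
The oxide mass targets at 2000 lb glass melt:
  Li2O: 11.02% × 2000 = 220.4 lb
  CaO: 4.547% × 2000 = 90.94 lb
  TiO2: 6.540% × 2000 = 130.8 lb
  SiO2: 36.06% × 2000 = 721.2 lb
  Al2O3: 30.67% × 2000 = 613.4 lb
  MgO: 11.16% × 2000 = 223.2 lb
Checking each oxide sum with the batch weights as given, relative to the basis at hand (each sum matches its target mass exact up to rounding of places):
  Li2O: 518.4·0.04470 + 490.6·0.4020 = 220.4 lb (target 220.4 lb)
  CaO: 296.5·0.3067 = 90.94 lb (target 90.94 lb)
  TiO2: 132.1·0.9901 = 130.8 lb (target 130.8 lb)
  SiO2: 518.4·0.7801 + 500.6·0.6329 = 721.2 lb (target 721.2 lb)
  Al2O3: 529.9·0.9960 + 518.4·0.1652 = 613.4 lb (target 613.4 lb)
  MgO: 296.5·0.2179 + 500.6·0.3168 = 223.2 lb (target 223.2 lb)
The glass-mass cross-check: the batch minus its LOI: 2000 lb (per-oxide target masses sum to 2000 lb; with the basis standing at 2000 lb — gaps are rounding artifacts).
Whole-batch sum: Σ batch = 2468 lb; the LOI term Σ batch·LOI equals 468.1 lb; as yield: glass ÷ batch → 81.03%.

Batch per 2000 lb glass melt:
  Calcined alumina: 529.9 lb
  Dolomite: 296.5 lb
  Petalite: 518.4 lb
  TiO2: 132.1 lb
  Lithium carbonate: 490.6 lb
  Mg3Si4O10(OH)2: 500.6 lb
Total batch = 2468 lb; LOI loss = 468.1 lb; yield = 81.03%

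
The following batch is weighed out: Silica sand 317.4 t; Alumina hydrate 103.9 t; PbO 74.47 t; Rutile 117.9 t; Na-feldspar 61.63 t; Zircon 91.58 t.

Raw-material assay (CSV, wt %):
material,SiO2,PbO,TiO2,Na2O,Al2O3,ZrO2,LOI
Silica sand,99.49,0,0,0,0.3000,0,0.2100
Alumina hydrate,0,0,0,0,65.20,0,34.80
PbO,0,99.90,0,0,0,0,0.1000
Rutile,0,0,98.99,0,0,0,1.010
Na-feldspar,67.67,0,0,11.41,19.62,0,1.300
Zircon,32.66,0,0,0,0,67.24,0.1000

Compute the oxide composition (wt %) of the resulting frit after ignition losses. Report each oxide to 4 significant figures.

All arithmetic carries full precision from start to finish; mid-chain values are printed (rounded to 4 significant figures) across the worked steps. Every reported value takes a single rounding; derived quantities, including glass mass, six oxide percentages, totals, LOI, the yield, are re-derived using the weight values at 727.9 t of glass in exact precision precisely as stated by the question or the answer.
Per-oxide mass from batch:
  SiO2: 317.4·0.9949 + 61.63·0.6767 + 91.58·0.3266 = 387.4 t
  PbO: 74.47·0.9990 = 74.40 t
  TiO2: 117.9·0.9899 = 116.7 t
  Na2O: 61.63·0.1141 = 7.032 t
  Al2O3: 317.4·0.003000 + 103.9·0.6520 + 61.63·0.1962 = 80.79 t
  ZrO2: 91.58·0.6724 = 61.58 t
LOI: 317.4·0.002100 + 103.9·0.3480 + 74.47·0.001000 + 117.9·0.01010 + 61.63·0.01300 + 91.58·0.001000 = 38.98 t
Glass = total batch minus LOI = 766.9 − 38.98 = 727.9 t (the oxide masses sum to this)
each oxide over glass, ×100, is wt %

Glass mass = 727.9 t (batch 766.9 − LOI 38.98).
Composition: SiO2 53.22%, PbO 10.22%, TiO2 16.03%, Na2O 0.9661%, Al2O3 11.10%, ZrO2 8.460%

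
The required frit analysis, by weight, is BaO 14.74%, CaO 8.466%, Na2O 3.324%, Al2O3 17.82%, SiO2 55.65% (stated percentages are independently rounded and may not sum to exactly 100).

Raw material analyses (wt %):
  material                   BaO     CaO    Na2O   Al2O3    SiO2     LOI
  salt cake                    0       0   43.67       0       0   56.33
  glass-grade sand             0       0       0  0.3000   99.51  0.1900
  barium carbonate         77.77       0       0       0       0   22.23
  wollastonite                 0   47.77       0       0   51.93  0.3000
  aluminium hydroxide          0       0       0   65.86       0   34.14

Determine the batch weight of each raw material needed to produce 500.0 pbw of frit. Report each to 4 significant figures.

Intermediates are displayed rounded to 4 significant figures within the worked lines. The working math holds exact precision from first step to last. Exactly one rounding is applied to every reported number — the derived quantities, which include ignition loss, the totals, five oxide percentages, yield, glass mass, are recomputed at exact precision, as quoted within the problem or the answer, starting from the weights for 500.0 pbw of glass.
Oxide mass targets, per 500.0 pbw frit:
  BaO: 14.74% × 500.0 = 73.70 pbw
  CaO: 8.466% × 500.0 = 42.33 pbw
  Na2O: 3.324% × 500.0 = 16.62 pbw
  Al2O3: 17.82% × 500.0 = 89.10 pbw
  SiO2: 55.65% × 500.0 = 278.2 pbw
Balance tally, oxide-wise, per the reported batch figures, relative to the basis at hand (every target is met by its sum net of answer rounding effects):
  BaO: 94.77·0.7777 = 73.70 pbw (target 73.70 pbw)
  CaO: 88.61·0.4777 = 42.33 pbw (target 42.33 pbw)
  Na2O: 38.06·0.4367 = 16.62 pbw (target 16.62 pbw)
  Al2O3: 233.4·0.003000 + 134.2·0.6586 = 89.08 pbw (target 89.10 pbw)
  SiO2: 233.4·0.9951 + 88.61·0.5193 = 278.3 pbw (target 278.2 pbw)
The glass-mass cross-check: batch Σ − ignition loss = 500.0 pbw (summing oxide targets gives 500.0 pbw; with the basis standing at 500.0 pbw — rounding explains the deltas).
Whole-batch sum: Σ batch = 589.0 pbw; LOI removed, Σ of batch·LOI: 89.03 pbw; yield = glass ÷ total batch = 84.89%.

Batch per 500.0 pbw frit:
  salt cake: 38.06 pbw
  glass-grade sand: 233.4 pbw
  barium carbonate: 94.77 pbw
  wollastonite: 88.61 pbw
  aluminium hydroxide: 134.2 pbw
Total batch = 589.0 pbw; LOI loss = 89.03 pbw; yield = 84.89%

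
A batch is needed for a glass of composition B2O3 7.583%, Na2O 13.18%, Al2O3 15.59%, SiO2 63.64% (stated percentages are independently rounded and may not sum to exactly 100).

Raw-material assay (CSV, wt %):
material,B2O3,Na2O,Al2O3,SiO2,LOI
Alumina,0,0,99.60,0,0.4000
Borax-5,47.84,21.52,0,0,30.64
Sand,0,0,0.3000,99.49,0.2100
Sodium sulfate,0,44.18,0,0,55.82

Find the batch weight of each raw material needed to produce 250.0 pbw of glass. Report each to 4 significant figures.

Mid-chain values are printed rounded off to 4 significant digits alongside each step; all arithmetic carries exact precision at every stage; each reported result sees exactly one rounding — all derived quantities are carried from the weighed amounts on 250.0 pbw of glass in exact precision (the yield, LOI, four oxide percentages, the totals, glass mass) as set out in problem or answer.
Per-oxide target masses for 250.0 pbw glass:
  B2O3: 7.583% × 250.0 = 18.96 pbw
  Na2O: 13.18% × 250.0 = 32.95 pbw
  Al2O3: 15.59% × 250.0 = 38.98 pbw
  SiO2: 63.64% × 250.0 = 159.1 pbw
Balance tally, oxide-wise, from the weights as reported, at the basis given (every target is met by its sum once rounding is allowed for):
  B2O3: 39.63·0.4784 = 18.96 pbw (target 18.96 pbw)
  Na2O: 39.63·0.2152 + 55.28·0.4418 = 32.95 pbw (target 32.95 pbw)
  Al2O3: 38.65·0.9960 + 159.9·0.003000 = 38.98 pbw (target 38.98 pbw)
  SiO2: 159.9·0.9949 = 159.1 pbw (target 159.1 pbw)
Glass mass check: whole batch net of LOI = 250.0 pbw (oxide target masses add up to 250.0 pbw; basis as stated: 250.0 pbw — gaps are rounding artifacts).
Summing the batch: Σ batch = 293.5 pbw; the LOI term Σ batch·LOI equals 43.49 pbw; the yield ratio, glass ÷ batch: 85.18%.

Batch per 250.0 pbw glass:
  Alumina: 38.65 pbw
  Borax-5: 39.63 pbw
  Sand: 159.9 pbw
  Sodium sulfate: 55.28 pbw
Total batch = 293.5 pbw; LOI loss = 43.49 pbw; yield = 85.18%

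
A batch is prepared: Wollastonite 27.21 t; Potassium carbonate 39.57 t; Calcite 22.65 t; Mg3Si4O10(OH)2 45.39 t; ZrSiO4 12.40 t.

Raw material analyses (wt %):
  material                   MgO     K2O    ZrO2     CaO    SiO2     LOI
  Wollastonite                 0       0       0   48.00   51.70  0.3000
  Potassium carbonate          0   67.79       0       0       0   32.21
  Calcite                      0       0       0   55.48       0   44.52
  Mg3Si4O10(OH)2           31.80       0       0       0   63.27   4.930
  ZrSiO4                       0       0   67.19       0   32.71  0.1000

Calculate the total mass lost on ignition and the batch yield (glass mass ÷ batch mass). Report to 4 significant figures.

LOI loss = 25.16 t; glass = 122.1 t; yield = 82.91%

Working values are displayed rounded to four significant figures between the steps. The working math maintains full float precision in all steps — exactly one rounding lands on every reported number — the derived quantities are carried at full float precision (the yield, ignition loss, net glass mass, totals, five oxide percentages) starting from the weights at 122.1 t of glass, exactly as printed in the problem or answer text.
Each material's LOI contribution:
  Wollastonite: 27.21 × 0.003000 = 0.08163 t
  Potassium carbonate: 39.57 × 0.3221 = 12.75 t
  Calcite: 22.65 × 0.4452 = 10.08 t
  Mg3Si4O10(OH)2: 45.39 × 0.04930 = 2.238 t
  ZrSiO4: 12.40 × 0.001000 = 0.01240 t
Total LOI = 25.16 t
Glass = batch − LOI = 147.2 − 25.16 = 122.1 t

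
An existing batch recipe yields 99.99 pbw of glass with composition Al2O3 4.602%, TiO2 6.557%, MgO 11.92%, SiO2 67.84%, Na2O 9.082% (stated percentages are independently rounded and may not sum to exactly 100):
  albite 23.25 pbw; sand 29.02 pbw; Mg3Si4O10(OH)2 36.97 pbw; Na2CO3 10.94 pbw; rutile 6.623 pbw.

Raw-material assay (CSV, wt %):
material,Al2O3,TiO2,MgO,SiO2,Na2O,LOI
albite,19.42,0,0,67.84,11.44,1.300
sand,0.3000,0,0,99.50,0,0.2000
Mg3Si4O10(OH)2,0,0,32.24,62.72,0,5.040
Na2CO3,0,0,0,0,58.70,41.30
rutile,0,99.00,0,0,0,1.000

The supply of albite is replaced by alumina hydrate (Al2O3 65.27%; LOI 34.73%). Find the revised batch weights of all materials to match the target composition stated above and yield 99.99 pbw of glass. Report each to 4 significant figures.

Revised batch per 99.99 pbw glass:
  alumina hydrate: 6.844 pbw
  sand: 44.87 pbw
  Mg3Si4O10(OH)2: 36.97 pbw
  Na2CO3: 15.47 pbw
  rutile: 6.623 pbw
Total batch = 110.8 pbw; LOI loss = 10.79 pbw

The intermediate values are rounded to 4 significant digits when quoted; every computation keeps full float precision from first step to last. Every reported result is rounded only once — derived quantities are carried in full precision (yield, totals, glass mass, LOI, the five compositions) from the batch weights per 99.99 pbw of glass as they appear in the problem or the answer.
Oxide mass targets, per 99.99 pbw glass:
  Al2O3: 4.602% × 99.99 = 4.602 pbw
  TiO2: 6.557% × 99.99 = 6.556 pbw
  MgO: 11.92% × 99.99 = 11.92 pbw
  SiO2: 67.84% × 99.99 = 67.83 pbw
  Na2O: 9.082% × 99.99 = 9.081 pbw
Verifying the oxide balance from the weights as reported, at the basis given (sums match the target masses modulo rounding of the values):
  Al2O3: 6.844·0.6527 + 44.87·0.003000 = 4.602 pbw (target 4.602 pbw)
  TiO2: 6.623·0.9900 = 6.557 pbw (target 6.556 pbw)
  MgO: 36.97·0.3224 = 11.92 pbw (target 11.92 pbw)
  SiO2: 44.87·0.9950 + 36.97·0.6272 = 67.83 pbw (target 67.83 pbw)
  Na2O: 15.47·0.5870 = 9.081 pbw (target 9.081 pbw)
Glass-mass closure: total charge less LOI = 99.99 pbw (targets for the oxides total 99.99 pbw; basis as stated: 99.99 pbw — differing by rounding only).
Total batch = Σ batch = 110.8 pbw; LOI loss = Σ batch·LOI = 10.79 pbw; yield, glass over the total, = 90.26%.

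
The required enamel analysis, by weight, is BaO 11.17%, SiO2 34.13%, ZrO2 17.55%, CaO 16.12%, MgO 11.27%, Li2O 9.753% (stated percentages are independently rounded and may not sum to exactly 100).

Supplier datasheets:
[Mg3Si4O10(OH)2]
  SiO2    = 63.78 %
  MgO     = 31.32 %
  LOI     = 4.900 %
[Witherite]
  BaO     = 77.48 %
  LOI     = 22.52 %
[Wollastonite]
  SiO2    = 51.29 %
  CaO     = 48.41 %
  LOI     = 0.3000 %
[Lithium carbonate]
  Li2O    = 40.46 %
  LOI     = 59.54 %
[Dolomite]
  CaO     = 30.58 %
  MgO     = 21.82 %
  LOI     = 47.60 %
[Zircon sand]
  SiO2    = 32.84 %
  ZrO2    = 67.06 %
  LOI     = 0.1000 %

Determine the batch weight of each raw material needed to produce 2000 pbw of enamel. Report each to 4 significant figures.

Batch per 2000 pbw enamel:
  Mg3Si4O10(OH)2: 456.8 pbw
  Witherite: 288.3 pbw
  Wollastonite: 427.7 pbw
  Lithium carbonate: 482.1 pbw
  Dolomite: 377.3 pbw
  Zircon sand: 523.4 pbw
Total batch = 2556 pbw; LOI loss = 555.8 pbw; yield = 78.25%

Intermediates are printed (rounded to 4 significant digits) as written; all internal work carries exact precision all the way through; a single rounding finalizes every reported figure. All derived quantities, which include the yield, six oxide percentages, totals, LOI, glass mass, are computed in full float precision, as set out in question or answer, starting from the weights for 2000 pbw of glass.
Oxide mass targets, per 2000 pbw enamel:
  BaO: 11.17% × 2000 = 223.4 pbw
  SiO2: 34.13% × 2000 = 682.6 pbw
  ZrO2: 17.55% × 2000 = 351.0 pbw
  CaO: 16.12% × 2000 = 322.4 pbw
  MgO: 11.27% × 2000 = 225.4 pbw
  Li2O: 9.753% × 2000 = 195.1 pbw
Balance tally, oxide-wise, using the reported weights, at the basis given (oxide sums agree with the targets exact up to rounding of places):
  BaO: 288.3·0.7748 = 223.4 pbw (target 223.4 pbw)
  SiO2: 456.8·0.6378 + 427.7·0.5129 + 523.4·0.3284 = 682.6 pbw (target 682.6 pbw)
  ZrO2: 523.4·0.6706 = 351.0 pbw (target 351.0 pbw)
  CaO: 427.7·0.4841 + 377.3·0.3058 = 322.4 pbw (target 322.4 pbw)
  MgO: 456.8·0.3132 + 377.3·0.2182 = 225.4 pbw (target 225.4 pbw)
  Li2O: 482.1·0.4046 = 195.1 pbw (target 195.1 pbw)
Mass balance on the glass: Σ batch − LOI loss = 2000 pbw (the targets, summed, come to 2000 pbw; against the stated basis, 2000 pbw — a pure rounding effect).
Batch grand total — Σ batch = 2556 pbw; LOI removed, Σ of batch·LOI: 555.8 pbw; yield = glass ÷ total batch = 78.25%.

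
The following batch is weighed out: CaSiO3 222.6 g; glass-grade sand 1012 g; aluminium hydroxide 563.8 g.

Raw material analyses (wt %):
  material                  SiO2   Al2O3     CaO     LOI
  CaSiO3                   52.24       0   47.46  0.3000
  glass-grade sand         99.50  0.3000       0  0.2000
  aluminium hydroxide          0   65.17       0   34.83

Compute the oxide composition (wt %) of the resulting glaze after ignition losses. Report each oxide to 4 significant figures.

Glass mass = 1599 g (batch 1798 − LOI 199.1).
Composition: SiO2 70.23%, Al2O3 23.16%, CaO 6.606%

Values along the way appear rounded to four significant figures when written out. Each numeric step carries full float precision all the way through; a single rounding produces every reported figure. Derived quantities (the yield, glass mass, the three compositions, ignition loss, totals) are rebuilt at exact precision using the weight values at 1599 g of glass as given in the question or the answer.
What the batch supplies per oxide:
  SiO2: 222.6·0.5224 + 1012·0.9950 = 1123 g
  Al2O3: 1012·0.003000 + 563.8·0.6517 = 370.5 g
  CaO: 222.6·0.4746 = 105.6 g
LOI: 222.6·0.003000 + 1012·0.002000 + 563.8·0.3483 = 199.1 g
Net of LOI, the glass mass = 1798 − 199.1 = 1599 g (= the summed oxide contributions)
wt % = oxide mass / glass mass × 100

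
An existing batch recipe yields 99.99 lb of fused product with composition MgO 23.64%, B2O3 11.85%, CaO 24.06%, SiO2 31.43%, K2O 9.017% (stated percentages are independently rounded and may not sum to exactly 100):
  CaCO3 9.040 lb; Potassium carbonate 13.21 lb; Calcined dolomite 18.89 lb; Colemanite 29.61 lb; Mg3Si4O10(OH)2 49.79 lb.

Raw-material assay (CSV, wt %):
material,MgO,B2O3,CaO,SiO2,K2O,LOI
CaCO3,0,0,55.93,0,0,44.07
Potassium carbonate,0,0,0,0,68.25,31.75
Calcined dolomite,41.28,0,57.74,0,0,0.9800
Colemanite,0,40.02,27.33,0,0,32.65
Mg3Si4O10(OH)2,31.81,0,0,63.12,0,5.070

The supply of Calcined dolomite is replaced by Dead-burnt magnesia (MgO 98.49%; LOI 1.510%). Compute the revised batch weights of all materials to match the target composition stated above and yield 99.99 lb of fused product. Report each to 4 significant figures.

Revised batch per 99.99 lb fused product:
  CaCO3: 28.55 lb
  Potassium carbonate: 13.21 lb
  Dead-burnt magnesia: 7.919 lb
  Colemanite: 29.61 lb
  Mg3Si4O10(OH)2: 49.79 lb
Total batch = 129.1 lb; LOI loss = 29.09 lb

Each numeric step runs at full precision through the solve — rounding to 4 significant digits governs every intermediate as printed. Each reported number is rounded only once — all derived quantities (glass mass, yield, five oxide percentages, totals, LOI) are recomputed from the weighed amounts per 99.99 lb of glass in full float precision exactly as printed in either problem or answer.
Per-oxide target masses for 99.99 lb fused product:
  MgO: 23.64% × 99.99 = 23.64 lb
  B2O3: 11.85% × 99.99 = 11.85 lb
  CaO: 24.06% × 99.99 = 24.06 lb
  SiO2: 31.43% × 99.99 = 31.43 lb
  K2O: 9.017% × 99.99 = 9.016 lb
Checking each oxide sum using the reported weights, on the stated basis (summed amounts equal target values within answer rounding):
  MgO: 7.919·0.9849 + 49.79·0.3181 = 23.64 lb (target 23.64 lb)
  B2O3: 29.61·0.4002 = 11.85 lb (target 11.85 lb)
  CaO: 28.55·0.5593 + 29.61·0.2733 = 24.06 lb (target 24.06 lb)
  SiO2: 49.79·0.6312 = 31.43 lb (target 31.43 lb)
  K2O: 13.21·0.6825 = 9.016 lb (target 9.016 lb)
Auditing the glass mass value: net batch after ignition = 99.99 lb (targets for the oxides total 99.99 lb; basis as stated: 99.99 lb — gaps are rounding artifacts).
Summing the batch: Σ batch = 129.1 lb; LOI loss = Σ batch·LOI = 29.09 lb; the yield ratio, glass ÷ batch: 77.47%.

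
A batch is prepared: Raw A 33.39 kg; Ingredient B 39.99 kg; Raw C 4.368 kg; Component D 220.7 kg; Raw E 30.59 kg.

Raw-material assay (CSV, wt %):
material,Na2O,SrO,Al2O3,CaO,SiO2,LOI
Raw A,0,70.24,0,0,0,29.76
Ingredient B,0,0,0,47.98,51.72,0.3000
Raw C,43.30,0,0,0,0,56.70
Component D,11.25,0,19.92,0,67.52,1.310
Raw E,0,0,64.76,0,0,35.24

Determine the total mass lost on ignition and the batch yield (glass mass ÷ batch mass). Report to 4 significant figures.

LOI loss = 26.20 kg; glass = 302.8 kg; yield = 92.04%

Values along the way appear rounded to 4 significant digits at each printed step. All internal work runs at exact precision through the solve; every reported figure carries a single rounding. Derived quantities (yield, LOI, net glass mass, the five compositions, totals) are computed starting from the weights on 302.8 kg of glass in exact precision, as quoted within question or answer.
Each material's LOI contribution:
  Raw A: 33.39 × 0.2976 = 9.937 kg
  Ingredient B: 39.99 × 0.003000 = 0.1200 kg
  Raw C: 4.368 × 0.5670 = 2.477 kg
  Component D: 220.7 × 0.01310 = 2.891 kg
  Raw E: 30.59 × 0.3524 = 10.78 kg
Total LOI = 26.20 kg
Glass = batch − LOI = 329.0 − 26.20 = 302.8 kg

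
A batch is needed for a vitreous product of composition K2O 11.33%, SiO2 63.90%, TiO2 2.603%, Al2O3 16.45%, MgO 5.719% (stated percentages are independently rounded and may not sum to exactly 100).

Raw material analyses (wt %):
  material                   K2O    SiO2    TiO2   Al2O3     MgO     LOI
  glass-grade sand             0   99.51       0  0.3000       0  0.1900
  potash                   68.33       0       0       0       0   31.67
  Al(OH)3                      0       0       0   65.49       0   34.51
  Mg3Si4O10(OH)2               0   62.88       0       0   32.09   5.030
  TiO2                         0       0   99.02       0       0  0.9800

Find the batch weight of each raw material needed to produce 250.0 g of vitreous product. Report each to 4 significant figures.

Values along the way appear, rounded to four significant digits, as written. The whole derivation holds exact precision end to end. Every reported value takes a single rounding — the derived quantities are carried starting from the weights at 250.0 g of glass at full precision (totals, five oxide percentages, LOI, net glass mass, yield) exactly as printed in the problem or the answer.
Per-oxide target masses for 250.0 g vitreous product:
  K2O: 11.33% × 250.0 = 28.32 g
  SiO2: 63.90% × 250.0 = 159.8 g
  TiO2: 2.603% × 250.0 = 6.508 g
  Al2O3: 16.45% × 250.0 = 41.12 g
  MgO: 5.719% × 250.0 = 14.30 g
Oxide-by-oxide audit applying the batch weights above, versus the basis set out (oxide sums agree with the targets once rounding is allowed for):
  K2O: 41.45·0.6833 = 28.32 g (target 28.32 g)
  SiO2: 132.4·0.9951 + 44.55·0.6288 = 159.8 g (target 159.8 g)
  TiO2: 6.572·0.9902 = 6.508 g (target 6.508 g)
  Al2O3: 132.4·0.003000 + 62.19·0.6549 = 41.13 g (target 41.12 g)
  MgO: 44.55·0.3209 = 14.30 g (target 14.30 g)
Glass-mass closure: total batch − LOI = 250.0 g (oxide target masses add up to 250.0 g; against the stated basis, 250.0 g — differing by rounding only).
Whole-batch sum: Σ batch = 287.2 g; Σ batch·LOI gives LOI loss = 37.15 g; yield, glass over the total, = 87.06%.

Batch per 250.0 g vitreous product:
  glass-grade sand: 132.4 g
  potash: 41.45 g
  Al(OH)3: 62.19 g
  Mg3Si4O10(OH)2: 44.55 g
  TiO2: 6.572 g
Total batch = 287.2 g; LOI loss = 37.15 g; yield = 87.06%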